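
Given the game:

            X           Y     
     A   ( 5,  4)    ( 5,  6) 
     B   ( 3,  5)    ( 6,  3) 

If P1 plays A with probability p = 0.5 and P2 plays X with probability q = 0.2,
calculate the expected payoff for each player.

E[P1] = 5.2, E[P2] = 4.5

Work:
E[P1] = p·q·π₁(A,X) + p·(1-q)·π₁(A,Y) + (1-p)·q·π₁(B,X) + (1-p)·(1-q)·π₁(B,Y)
= 0.5·0.2·5 + 0.5·0.8·5 + 0.5·0.2·3 + 0.5·0.8·6
= 5.2

E[P2] = 4.5 (similar calculation)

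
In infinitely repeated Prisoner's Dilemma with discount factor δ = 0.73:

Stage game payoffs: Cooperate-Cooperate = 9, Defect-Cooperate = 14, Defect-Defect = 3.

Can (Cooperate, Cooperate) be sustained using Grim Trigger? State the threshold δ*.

δ* = 0.4545; since δ = 0.73 ≥ 0.4545, cooperation can be sustained

Work:
For Grim Trigger:
Cooperate forever: 9/(1-δ)
Defect then punished: 14 + 3·δ/(1-δ)
Need: 9/(1-δ) ≥ 14 + 3·δ/(1-δ)
Solving: δ ≥ (T-R)/(T-P) = (14-9)/(14-3) = 0.4545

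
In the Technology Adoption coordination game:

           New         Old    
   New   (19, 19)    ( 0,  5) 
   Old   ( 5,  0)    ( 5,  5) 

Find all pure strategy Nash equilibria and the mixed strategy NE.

Pure NE: (New, New) and (Old, Old); Mixed NE: p = 0.2632, q = 0.2632

Work:
Check pure NE:
(New, New): (19, 19) - no unilateral deviation beneficial
(Old, Old): (5, 5) - no unilateral deviation beneficial
Mixed NE: P1 plays New with p = 0.2632, P2 plays New with q = 0.2632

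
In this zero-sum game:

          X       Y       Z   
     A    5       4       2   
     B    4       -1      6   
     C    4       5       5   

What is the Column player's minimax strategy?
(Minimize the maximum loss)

Column should play X or Y (all achieve the minimum), value = 5

Work:
Column player minimizes Row's maximum payoff:
Column X: max payoff to Row = 5
Column Y: max payoff to Row = 5
Column Z: max payoff to Row = 6
Minimum is 5, achieved by columns X, Y (tied).
Each of X or Y is a minimax strategy.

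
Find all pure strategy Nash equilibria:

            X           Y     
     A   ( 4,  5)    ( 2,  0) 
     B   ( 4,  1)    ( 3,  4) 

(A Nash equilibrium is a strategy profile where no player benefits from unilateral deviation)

Nash equilibrium: (A, X), (B, Y)

Work:
Best responses:
  P1 vs X: payoffs [4, 4] → best response A/B (payoff 4)
  P1 vs Y: payoffs [2, 3] → best response B (payoff 3)
  P2 vs A: payoffs [5, 0] → best response X (payoff 5)
  P2 vs B: payoffs [1, 4] → best response Y (payoff 4)
Mutual best responses: (A,X), (B,Y) → Nash equilibria.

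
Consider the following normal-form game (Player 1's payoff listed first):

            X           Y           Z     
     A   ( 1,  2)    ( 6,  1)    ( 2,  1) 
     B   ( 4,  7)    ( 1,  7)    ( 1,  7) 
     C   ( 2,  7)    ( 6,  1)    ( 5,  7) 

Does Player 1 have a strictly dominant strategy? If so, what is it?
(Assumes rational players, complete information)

No strictly dominant strategy exists for Player 1

Work:
A strategy strictly dominates another if it gives a strictly higher payoff against every opponent action. Compare each pair of P1's strategies column-by-column:
  A vs B: [1 vs 4, 6 vs 1, 2 vs 1] → A does not strictly dominate B (column X: 1 ≤ 4)
  A vs C: [1 vs 2, 6 vs 6, 2 vs 5] → A does not strictly dominate C (column X: 1 ≤ 2)
  B vs A: [4 vs 1, 1 vs 6, 1 vs 2] → B does not strictly dominate A (column Y: 1 ≤ 6)
  B vs C: [4 vs 2, 1 vs 6, 1 vs 5] → B does not strictly dominate C (column Y: 1 ≤ 6)
  C vs A: [2 vs 1, 6 vs 6, 5 vs 2] → C does not strictly dominate A (column Y: 6 ≤ 6)
  C vs B: [2 vs 4, 6 vs 1, 5 vs 1] → C does not strictly dominate B (column X: 2 ≤ 4)
No single strategy strictly dominates all others → no strictly dominant strategy.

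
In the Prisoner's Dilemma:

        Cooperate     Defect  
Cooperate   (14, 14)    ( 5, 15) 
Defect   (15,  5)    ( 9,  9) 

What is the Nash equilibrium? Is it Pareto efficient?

(Defect, Defect) is NE; not Pareto efficient

Work:
Defect dominates Cooperate for both players:
If P2 cooperates: Defect (15) > Cooperate (14)
If P2 defects: Defect (9) > Cooperate (5)
NE: (Defect, Defect) with payoff (9, 9)
But (Cooperate, Cooperate) = (14, 14) Pareto dominates (9, 9)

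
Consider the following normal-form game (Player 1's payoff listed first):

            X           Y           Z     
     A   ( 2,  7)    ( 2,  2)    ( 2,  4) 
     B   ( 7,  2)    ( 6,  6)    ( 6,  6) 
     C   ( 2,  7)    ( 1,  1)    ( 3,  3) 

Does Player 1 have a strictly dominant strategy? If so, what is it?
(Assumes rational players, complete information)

Yes, Player 1's strictly dominant strategy is B

Work:
A strategy strictly dominates another if it gives a strictly higher payoff against every opponent action. Compare each pair of P1's strategies column-by-column:
  A vs B: [2 vs 7, 2 vs 6, 2 vs 6] → A does not strictly dominate B (column X: 2 ≤ 7)
  A vs C: [2 vs 2, 2 vs 1, 2 vs 3] → A does not strictly dominate C (column X: 2 ≤ 2)
  B vs A: [7 vs 2, 6 vs 2, 6 vs 2] → B strictly dominates A
  B vs C: [7 vs 2, 6 vs 1, 6 vs 3] → B strictly dominates C
  C vs A: [2 vs 2, 1 vs 2, 3 vs 2] → C does not strictly dominate A (column X: 2 ≤ 2)
  C vs B: [2 vs 7, 1 vs 6, 3 vs 6] → C does not strictly dominate B (column X: 2 ≤ 7)
B strictly dominates every other strategy → strictly dominant.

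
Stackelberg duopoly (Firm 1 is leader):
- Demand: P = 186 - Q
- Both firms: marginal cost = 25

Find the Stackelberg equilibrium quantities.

q₁* (leader) = 80.5, q₂* (follower) = 40.25

Work:
Follower's reaction: q₂ = (a - c - q₁)/2
Leader substitutes: π₁ = q₁·(a - q₁ - (a-c-q₁)/2 - c)
FOC: q₁* = (186 - 25)/2 = 80.50
Then: q₂* = (186 - 25 - 80.5)/2 = 40.25
Leader has first-mover advantage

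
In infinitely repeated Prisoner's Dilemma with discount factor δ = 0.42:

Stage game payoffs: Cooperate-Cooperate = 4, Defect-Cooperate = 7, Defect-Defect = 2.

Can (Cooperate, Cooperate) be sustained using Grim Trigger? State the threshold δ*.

δ* = 0.6; since δ = 0.42 < 0.6, cooperation cannot be sustained

Work:
For Grim Trigger:
Cooperate forever: 4/(1-δ)
Defect then punished: 7 + 2·δ/(1-δ)
Need: 4/(1-δ) ≥ 7 + 2·δ/(1-δ)
Solving: δ ≥ (T-R)/(T-P) = (7-4)/(7-2) = 0.6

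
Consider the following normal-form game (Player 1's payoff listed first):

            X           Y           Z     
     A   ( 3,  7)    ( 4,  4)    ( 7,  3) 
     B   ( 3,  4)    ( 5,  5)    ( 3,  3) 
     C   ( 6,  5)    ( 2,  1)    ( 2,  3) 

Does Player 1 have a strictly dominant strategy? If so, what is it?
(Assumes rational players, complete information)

No strictly dominant strategy exists for Player 1

Work:
A strategy strictly dominates another if it gives a strictly higher payoff against every opponent action. Compare each pair of P1's strategies column-by-column:
  A vs B: [3 vs 3, 4 vs 5, 7 vs 3] → A does not strictly dominate B (column X: 3 ≤ 3)
  A vs C: [3 vs 6, 4 vs 2, 7 vs 2] → A does not strictly dominate C (column X: 3 ≤ 6)
  B vs A: [3 vs 3, 5 vs 4, 3 vs 7] → B does not strictly dominate A (column X: 3 ≤ 3)
  B vs C: [3 vs 6, 5 vs 2, 3 vs 2] → B does not strictly dominate C (column X: 3 ≤ 6)
  C vs A: [6 vs 3, 2 vs 4, 2 vs 7] → C does not strictly dominate A (column Y: 2 ≤ 4)
  C vs B: [6 vs 3, 2 vs 5, 2 vs 3] → C does not strictly dominate B (column Y: 2 ≤ 5)
No single strategy strictly dominates all others → no strictly dominant strategy.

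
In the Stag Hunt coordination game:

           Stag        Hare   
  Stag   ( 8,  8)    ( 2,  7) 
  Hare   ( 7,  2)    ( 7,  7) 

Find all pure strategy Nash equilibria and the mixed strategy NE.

Pure NE: (Stag, Stag) and (Hare, Hare); Mixed NE: p = 0.8333, q = 0.8333

Work:
Check pure NE:
(Stag, Stag): (8, 8) - no unilateral deviation beneficial
(Hare, Hare): (7, 7) - no unilateral deviation beneficial
Mixed NE: P1 plays Stag with p = 0.8333, P2 plays Stag with q = 0.8333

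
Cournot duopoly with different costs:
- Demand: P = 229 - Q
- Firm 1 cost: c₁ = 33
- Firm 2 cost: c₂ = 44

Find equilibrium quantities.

q₁* = 69.0, q₂* = 58.0

Work:
Reaction: q₁ = (229 - 33 - q₂)/2
Reaction: q₂ = (229 - 44 - q₁)/2
Solve simultaneously:
q₁* = (229 - 2×33 + 44)/3 = 69.0
q₂* = (229 - 2×44 + 33)/3 = 58.0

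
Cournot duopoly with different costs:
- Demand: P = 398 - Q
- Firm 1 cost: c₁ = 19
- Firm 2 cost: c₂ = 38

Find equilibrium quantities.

q₁* = 132.67, q₂* = 113.67

Work:
Reaction: q₁ = (398 - 19 - q₂)/2
Reaction: q₂ = (398 - 38 - q₁)/2
Solve simultaneously:
q₁* = (398 - 2×19 + 38)/3 = 132.67
q₂* = (398 - 2×38 + 19)/3 = 113.67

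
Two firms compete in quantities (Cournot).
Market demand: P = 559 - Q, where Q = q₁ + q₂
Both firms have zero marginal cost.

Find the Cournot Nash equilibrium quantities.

q₁* = q₂* = 186.33; P* = 186.33

Work:
Profit: π_i = P·q_i = (a - q_i - q_j)·q_i
FOC: ∂π_i/∂q_i = a - 2q_i - q_j = 0
Reaction function: q_i = (559 - q_j)/2
Symmetry: q* = 559/3 = 186.33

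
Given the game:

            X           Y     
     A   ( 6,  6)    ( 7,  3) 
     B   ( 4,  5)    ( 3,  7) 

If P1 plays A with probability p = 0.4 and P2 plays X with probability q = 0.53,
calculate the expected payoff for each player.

E[P1] = 4.706, E[P2] = 5.4

Work:
E[P1] = p·q·π₁(A,X) + p·(1-q)·π₁(A,Y) + (1-p)·q·π₁(B,X) + (1-p)·(1-q)·π₁(B,Y)
= 0.4·0.53·6 + 0.4·0.47·7 + 0.6·0.53·4 + 0.6·0.47·3
= 4.706

E[P2] = 5.4 (similar calculation)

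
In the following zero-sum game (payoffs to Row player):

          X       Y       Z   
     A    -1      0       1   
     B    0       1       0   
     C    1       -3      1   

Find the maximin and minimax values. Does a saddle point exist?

Maximin = 0, Minimax = 1, Saddle: False

Work:
Row minimums: [-1, 0, -3] → maximin = 0
Column maximums: [1, 1, 1] → minimax = 1
No saddle point (maximin ≠ minimax). Mixed strategy needed.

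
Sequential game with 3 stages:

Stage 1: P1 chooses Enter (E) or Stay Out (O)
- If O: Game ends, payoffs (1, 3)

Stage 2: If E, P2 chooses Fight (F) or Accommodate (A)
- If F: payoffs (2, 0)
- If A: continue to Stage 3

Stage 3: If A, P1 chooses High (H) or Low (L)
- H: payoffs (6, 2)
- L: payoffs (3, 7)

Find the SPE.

SPE: (E, A, H); Outcome (6, 2)

Work:
Stage 3: P1 chooses H (6 vs 3)
Stage 2: P2: F->0, A->2 (anticipating H). Choose A
Stage 1: P1: O->1, E->6 (anticipating A, H). Choose E
SPE path: E -> A -> H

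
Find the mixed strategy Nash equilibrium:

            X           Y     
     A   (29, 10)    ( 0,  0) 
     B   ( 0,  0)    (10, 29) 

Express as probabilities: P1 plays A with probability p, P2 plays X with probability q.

p = 0.7436, q = 0.2564

Work:
Find probabilities that make opponent indifferent:
P2 chooses q to make P1 indifferent between A and B
P1 chooses p to make P2 indifferent between X and Y
Mixed NE: P1 plays (A: 0.7436, B: 0.2564), P2 plays (X: 0.2564, Y: 0.7436)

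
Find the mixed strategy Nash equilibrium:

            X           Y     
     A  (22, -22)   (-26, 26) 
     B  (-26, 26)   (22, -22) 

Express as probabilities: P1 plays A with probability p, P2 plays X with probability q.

p = 0.5, q = 0.5

Work:
Find probabilities that make opponent indifferent:
P2 chooses q to make P1 indifferent between A and B
P1 chooses p to make P2 indifferent between X and Y
Mixed NE: P1 plays (A: 0.5, B: 0.5), P2 plays (X: 0.5, Y: 0.5)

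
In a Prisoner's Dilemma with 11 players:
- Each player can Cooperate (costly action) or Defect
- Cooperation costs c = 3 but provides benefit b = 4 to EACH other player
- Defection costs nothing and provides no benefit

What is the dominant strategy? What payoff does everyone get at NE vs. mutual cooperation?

Dominant: Defect; NE payoff = 0; Coop payoff = 37

Work:
Defect dominates (saves cost c = 3, benefit to others is external)
NE: All defect → everyone gets 0
If all cooperate: each receives (10)×4 - 3 = 37
Social dilemma: 37 > 0 but NE gives 0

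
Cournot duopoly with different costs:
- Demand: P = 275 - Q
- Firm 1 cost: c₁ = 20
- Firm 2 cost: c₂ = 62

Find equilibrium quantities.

q₁* = 99.0, q₂* = 57.0

Work:
Reaction: q₁ = (275 - 20 - q₂)/2
Reaction: q₂ = (275 - 62 - q₁)/2
Solve simultaneously:
q₁* = (275 - 2×20 + 62)/3 = 99.0
q₂* = (275 - 2×62 + 20)/3 = 57.0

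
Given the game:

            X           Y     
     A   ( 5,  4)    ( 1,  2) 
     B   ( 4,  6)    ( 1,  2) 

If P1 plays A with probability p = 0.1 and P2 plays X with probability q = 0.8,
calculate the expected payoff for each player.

E[P1] = 3.48, E[P2] = 5.04

Work:
E[P1] = p·q·π₁(A,X) + p·(1-q)·π₁(A,Y) + (1-p)·q·π₁(B,X) + (1-p)·(1-q)·π₁(B,Y)
= 0.1·0.8·5 + 0.1·0.2·1 + 0.9·0.8·4 + 0.9·0.2·1
= 3.48

E[P2] = 5.04 (similar calculation)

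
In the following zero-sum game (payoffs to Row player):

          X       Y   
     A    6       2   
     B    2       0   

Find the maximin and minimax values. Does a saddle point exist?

Maximin = 2, Minimax = 2, Saddle: True

Work:
Row minimums: [2, 0] → maximin = 2
Column maximums: [6, 2] → minimax = 2
Saddle point exists! Game value = 2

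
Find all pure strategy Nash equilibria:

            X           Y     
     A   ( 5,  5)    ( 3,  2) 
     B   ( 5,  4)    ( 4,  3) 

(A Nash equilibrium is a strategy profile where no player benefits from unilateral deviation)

Nash equilibrium: (A, X), (B, X)

Work:
Best responses:
  P1 vs X: payoffs [5, 5] → best response A/B (payoff 5)
  P1 vs Y: payoffs [3, 4] → best response B (payoff 4)
  P2 vs A: payoffs [5, 2] → best response X (payoff 5)
  P2 vs B: payoffs [4, 3] → best response X (payoff 4)
Mutual best responses: (A,X), (B,X) → Nash equilibria.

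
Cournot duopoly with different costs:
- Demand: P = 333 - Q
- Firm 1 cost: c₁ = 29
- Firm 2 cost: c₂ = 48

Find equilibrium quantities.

q₁* = 107.67, q₂* = 88.67

Work:
Reaction: q₁ = (333 - 29 - q₂)/2
Reaction: q₂ = (333 - 48 - q₁)/2
Solve simultaneously:
q₁* = (333 - 2×29 + 48)/3 = 107.67
q₂* = (333 - 2×48 + 29)/3 = 88.67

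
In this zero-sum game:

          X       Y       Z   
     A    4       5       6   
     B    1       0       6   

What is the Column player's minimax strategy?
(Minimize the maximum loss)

Column should play X, value = 4

Work:
Column player minimizes Row's maximum payoff:
Column X: max payoff to Row = 4
Column Y: max payoff to Row = 5
Column Z: max payoff to Row = 6
Minimum is 4, achieved by column X.
Minimax strategy: X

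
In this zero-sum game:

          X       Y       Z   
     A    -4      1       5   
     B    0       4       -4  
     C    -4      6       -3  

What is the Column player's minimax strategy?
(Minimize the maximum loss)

Column should play X, value = 0

Work:
Column player minimizes Row's maximum payoff:
Column X: max payoff to Row = 0
Column Y: max payoff to Row = 6
Column Z: max payoff to Row = 5
Minimum is 0, achieved by column X.
Minimax strategy: X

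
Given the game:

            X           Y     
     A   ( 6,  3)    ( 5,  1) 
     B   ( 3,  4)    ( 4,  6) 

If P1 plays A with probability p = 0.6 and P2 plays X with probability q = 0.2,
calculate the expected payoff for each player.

E[P1] = 4.64, E[P2] = 3.08

Work:
E[P1] = p·q·π₁(A,X) + p·(1-q)·π₁(A,Y) + (1-p)·q·π₁(B,X) + (1-p)·(1-q)·π₁(B,Y)
= 0.6·0.2·6 + 0.6·0.8·5 + 0.4·0.2·3 + 0.4·0.8·4
= 4.64

E[P2] = 3.08 (similar calculation)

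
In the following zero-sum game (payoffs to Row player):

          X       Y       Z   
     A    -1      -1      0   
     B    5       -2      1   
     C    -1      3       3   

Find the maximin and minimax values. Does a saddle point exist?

Maximin = -1, Minimax = 3, Saddle: False

Work:
Row minimums: [-1, -2, -1] → maximin = -1
Column maximums: [5, 3, 3] → minimax = 3
No saddle point (maximin ≠ minimax). Mixed strategy needed.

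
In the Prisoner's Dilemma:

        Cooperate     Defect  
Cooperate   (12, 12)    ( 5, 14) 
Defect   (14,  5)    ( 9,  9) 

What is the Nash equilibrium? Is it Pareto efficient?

(Defect, Defect) is NE; not Pareto efficient

Work:
Defect dominates Cooperate for both players:
If P2 cooperates: Defect (14) > Cooperate (12)
If P2 defects: Defect (9) > Cooperate (5)
NE: (Defect, Defect) with payoff (9, 9)
But (Cooperate, Cooperate) = (12, 12) Pareto dominates (9, 9)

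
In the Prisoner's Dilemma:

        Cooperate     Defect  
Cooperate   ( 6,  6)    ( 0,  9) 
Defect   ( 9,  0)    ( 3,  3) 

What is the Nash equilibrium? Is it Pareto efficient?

(Defect, Defect) is NE; not Pareto efficient

Work:
Defect dominates Cooperate for both players:
If P2 cooperates: Defect (9) > Cooperate (6)
If P2 defects: Defect (3) > Cooperate (0)
NE: (Defect, Defect) with payoff (3, 3)
But (Cooperate, Cooperate) = (6, 6) Pareto dominates (3, 3)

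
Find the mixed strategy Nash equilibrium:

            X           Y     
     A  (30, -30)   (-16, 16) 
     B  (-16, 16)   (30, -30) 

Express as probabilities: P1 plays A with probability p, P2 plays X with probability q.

p = 0.5, q = 0.5

Work:
Find probabilities that make opponent indifferent:
P2 chooses q to make P1 indifferent between A and B
P1 chooses p to make P2 indifferent between X and Y
Mixed NE: P1 plays (A: 0.5, B: 0.5), P2 plays (X: 0.5, Y: 0.5)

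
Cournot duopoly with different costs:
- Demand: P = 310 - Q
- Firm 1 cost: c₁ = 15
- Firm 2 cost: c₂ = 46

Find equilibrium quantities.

q₁* = 108.67, q₂* = 77.67

Work:
Reaction: q₁ = (310 - 15 - q₂)/2
Reaction: q₂ = (310 - 46 - q₁)/2
Solve simultaneously:
q₁* = (310 - 2×15 + 46)/3 = 108.67
q₂* = (310 - 2×46 + 15)/3 = 77.67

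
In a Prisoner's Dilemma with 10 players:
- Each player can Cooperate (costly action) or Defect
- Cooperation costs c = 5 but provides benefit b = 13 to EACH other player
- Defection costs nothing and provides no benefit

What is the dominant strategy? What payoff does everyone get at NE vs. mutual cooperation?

Dominant: Defect; NE payoff = 0; Coop payoff = 112

Work:
Defect dominates (saves cost c = 5, benefit to others is external)
NE: All defect → everyone gets 0
If all cooperate: each receives (9)×13 - 5 = 112
Social dilemma: 112 > 0 but NE gives 0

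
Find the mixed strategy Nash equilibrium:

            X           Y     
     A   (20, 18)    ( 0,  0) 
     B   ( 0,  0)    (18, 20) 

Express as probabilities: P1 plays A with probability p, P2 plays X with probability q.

p = 0.5263, q = 0.4737

Work:
Find probabilities that make opponent indifferent:
P2 chooses q to make P1 indifferent between A and B
P1 chooses p to make P2 indifferent between X and Y
Mixed NE: P1 plays (A: 0.5263, B: 0.4737), P2 plays (X: 0.4737, Y: 0.5263)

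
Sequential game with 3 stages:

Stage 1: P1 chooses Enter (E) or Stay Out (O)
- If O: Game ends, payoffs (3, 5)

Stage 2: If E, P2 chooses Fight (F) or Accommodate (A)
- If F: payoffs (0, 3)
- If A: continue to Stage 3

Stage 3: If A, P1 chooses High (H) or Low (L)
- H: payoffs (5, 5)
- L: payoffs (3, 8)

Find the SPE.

SPE: (E, A, H); Outcome (5, 5)

Work:
Stage 3: P1 chooses H (5 vs 3)
Stage 2: P2: F->3, A->5 (anticipating H). Choose A
Stage 1: P1: O->3, E->5 (anticipating A, H). Choose E
SPE path: E -> A -> H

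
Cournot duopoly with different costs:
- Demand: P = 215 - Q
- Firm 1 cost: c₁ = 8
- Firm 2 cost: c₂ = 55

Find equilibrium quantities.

q₁* = 84.67, q₂* = 37.67

Work:
Reaction: q₁ = (215 - 8 - q₂)/2
Reaction: q₂ = (215 - 55 - q₁)/2
Solve simultaneously:
q₁* = (215 - 2×8 + 55)/3 = 84.67
q₂* = (215 - 2×55 + 8)/3 = 37.67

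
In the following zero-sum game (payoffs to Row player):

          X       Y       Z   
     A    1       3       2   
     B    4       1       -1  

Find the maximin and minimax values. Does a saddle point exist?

Maximin = 1, Minimax = 2, Saddle: False

Work:
Row minimums: [1, -1] → maximin = 1
Column maximums: [4, 3, 2] → minimax = 2
No saddle point (maximin ≠ minimax). Mixed strategy needed.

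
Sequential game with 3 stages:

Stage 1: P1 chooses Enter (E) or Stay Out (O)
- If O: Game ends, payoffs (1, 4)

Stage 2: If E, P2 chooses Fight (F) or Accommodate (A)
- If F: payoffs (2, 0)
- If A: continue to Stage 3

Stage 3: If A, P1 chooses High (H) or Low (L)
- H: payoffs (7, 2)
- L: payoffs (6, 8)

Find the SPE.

SPE: (E, A, H); Outcome (7, 2)

Work:
Stage 3: P1 chooses H (7 vs 6)
Stage 2: P2: F->0, A->2 (anticipating H). Choose A
Stage 1: P1: O->1, E->7 (anticipating A, H). Choose E
SPE path: E -> A -> H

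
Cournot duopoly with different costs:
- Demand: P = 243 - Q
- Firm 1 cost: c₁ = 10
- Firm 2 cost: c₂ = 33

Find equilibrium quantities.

q₁* = 85.33, q₂* = 62.33

Work:
Reaction: q₁ = (243 - 10 - q₂)/2
Reaction: q₂ = (243 - 33 - q₁)/2
Solve simultaneously:
q₁* = (243 - 2×10 + 33)/3 = 85.33
q₂* = (243 - 2×33 + 10)/3 = 62.33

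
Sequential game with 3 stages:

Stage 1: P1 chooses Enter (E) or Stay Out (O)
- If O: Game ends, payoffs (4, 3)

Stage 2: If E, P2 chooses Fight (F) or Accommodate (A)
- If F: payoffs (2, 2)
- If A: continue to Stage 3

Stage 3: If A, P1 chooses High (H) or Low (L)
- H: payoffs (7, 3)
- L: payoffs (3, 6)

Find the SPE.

SPE: (E, A, H); Outcome (7, 3)

Work:
Stage 3: P1 chooses H (7 vs 3)
Stage 2: P2: F->2, A->3 (anticipating H). Choose A
Stage 1: P1: O->4, E->7 (anticipating A, H). Choose E
SPE path: E -> A -> H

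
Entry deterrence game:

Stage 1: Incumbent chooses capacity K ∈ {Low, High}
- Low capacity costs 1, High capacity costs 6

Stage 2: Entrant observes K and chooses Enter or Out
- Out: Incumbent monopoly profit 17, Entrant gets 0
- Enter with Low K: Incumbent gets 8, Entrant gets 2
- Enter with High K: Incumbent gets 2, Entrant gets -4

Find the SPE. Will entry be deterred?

SPE: (High, Enter|Low, Out|High); Entry deterred. Incumbent net profit = 11

Work:
After Low K: Entrant enters (2 > 0)
After High K: Entrant stays out (-4 < 0)
Incumbent: Low → 8−1=7, High → 17−6=11
Incumbent chooses High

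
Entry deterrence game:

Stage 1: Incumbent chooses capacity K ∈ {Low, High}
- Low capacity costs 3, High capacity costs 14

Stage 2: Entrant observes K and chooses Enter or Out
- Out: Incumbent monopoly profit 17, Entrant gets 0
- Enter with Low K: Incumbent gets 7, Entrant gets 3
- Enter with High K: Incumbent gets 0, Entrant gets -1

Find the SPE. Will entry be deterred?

SPE: (Low, Enter|Low, Out|High); Entry not deterred. Incumbent net profit = 4, Entrant gets 3

Work:
After Low K: Entrant enters (3 > 0)
After High K: Entrant stays out (-1 < 0)
Incumbent: Low → 7−3=4, High → 17−14=3
Incumbent chooses Low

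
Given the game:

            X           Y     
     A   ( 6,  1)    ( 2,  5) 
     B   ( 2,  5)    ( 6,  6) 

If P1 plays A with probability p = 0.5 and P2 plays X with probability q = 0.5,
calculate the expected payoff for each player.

E[P1] = 4.0, E[P2] = 4.25

Work:
E[P1] = p·q·π₁(A,X) + p·(1-q)·π₁(A,Y) + (1-p)·q·π₁(B,X) + (1-p)·(1-q)·π₁(B,Y)
= 0.5·0.5·6 + 0.5·0.5·2 + 0.5·0.5·2 + 0.5·0.5·6
= 4.0

E[P2] = 4.25 (similar calculation)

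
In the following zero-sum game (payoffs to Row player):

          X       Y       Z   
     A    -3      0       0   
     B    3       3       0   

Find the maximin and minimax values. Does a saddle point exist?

Maximin = 0, Minimax = 0, Saddle: True

Work:
Row minimums: [-3, 0] → maximin = 0
Column maximums: [3, 3, 0] → minimax = 0
Saddle point exists! Game value = 0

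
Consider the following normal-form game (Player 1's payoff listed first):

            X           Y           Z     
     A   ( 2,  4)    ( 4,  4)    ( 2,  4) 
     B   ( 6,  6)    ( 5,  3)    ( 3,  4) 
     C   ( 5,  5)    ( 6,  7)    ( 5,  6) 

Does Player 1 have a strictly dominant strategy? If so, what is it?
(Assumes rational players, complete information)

No strictly dominant strategy exists for Player 1

Work:
A strategy strictly dominates another if it gives a strictly higher payoff against every opponent action. Compare each pair of P1's strategies column-by-column:
  A vs B: [2 vs 6, 4 vs 5, 2 vs 3] → A does not strictly dominate B (column X: 2 ≤ 6)
  A vs C: [2 vs 5, 4 vs 6, 2 vs 5] → A does not strictly dominate C (column X: 2 ≤ 5)
  B vs A: [6 vs 2, 5 vs 4, 3 vs 2] → B strictly dominates A
  B vs C: [6 vs 5, 5 vs 6, 3 vs 5] → B does not strictly dominate C (column Y: 5 ≤ 6)
  C vs A: [5 vs 2, 6 vs 4, 5 vs 2] → C strictly dominates A
  C vs B: [5 vs 6, 6 vs 5, 5 vs 3] → C does not strictly dominate B (column X: 5 ≤ 6)
No single strategy strictly dominates all others → no strictly dominant strategy.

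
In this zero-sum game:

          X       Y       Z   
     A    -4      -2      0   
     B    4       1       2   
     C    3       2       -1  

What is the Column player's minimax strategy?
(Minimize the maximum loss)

Column should play Y or Z (all achieve the minimum), value = 2

Work:
Column player minimizes Row's maximum payoff:
Column X: max payoff to Row = 4
Column Y: max payoff to Row = 2
Column Z: max payoff to Row = 2
Minimum is 2, achieved by columns Y, Z (tied).
Each of Y or Z is a minimax strategy.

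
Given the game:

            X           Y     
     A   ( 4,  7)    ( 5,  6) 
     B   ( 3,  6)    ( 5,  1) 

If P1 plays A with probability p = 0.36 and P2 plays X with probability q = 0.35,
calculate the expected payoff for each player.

E[P1] = 4.426, E[P2] = 4.046

Work:
E[P1] = p·q·π₁(A,X) + p·(1-q)·π₁(A,Y) + (1-p)·q·π₁(B,X) + (1-p)·(1-q)·π₁(B,Y)
= 0.36·0.35·4 + 0.36·0.65·5 + 0.64·0.35·3 + 0.64·0.65·5
= 4.426

E[P2] = 4.046 (similar calculation)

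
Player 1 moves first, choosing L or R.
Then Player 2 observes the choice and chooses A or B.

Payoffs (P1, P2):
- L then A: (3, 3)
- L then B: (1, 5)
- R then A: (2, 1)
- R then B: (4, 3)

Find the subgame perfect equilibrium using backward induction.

P1 plays R, P2 plays B after L and B after R; Payoff (4, 3)

Work:
Backward induction:
After L: P2 chooses B → P1 gets 1
After R: P2 chooses B → P1 gets 4
P1 chooses R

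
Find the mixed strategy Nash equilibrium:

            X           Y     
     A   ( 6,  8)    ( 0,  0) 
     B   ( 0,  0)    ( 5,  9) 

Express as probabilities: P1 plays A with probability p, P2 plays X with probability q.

p = 0.5294, q = 0.4545

Work:
Find probabilities that make opponent indifferent:
P2 chooses q to make P1 indifferent between A and B
P1 chooses p to make P2 indifferent between X and Y
Mixed NE: P1 plays (A: 0.5294, B: 0.4706), P2 plays (X: 0.4545, Y: 0.5455)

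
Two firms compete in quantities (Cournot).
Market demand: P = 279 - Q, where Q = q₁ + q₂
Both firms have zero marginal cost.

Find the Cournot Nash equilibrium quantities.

q₁* = q₂* = 93.0; P* = 93.0

Work:
Profit: π_i = P·q_i = (a - q_i - q_j)·q_i
FOC: ∂π_i/∂q_i = a - 2q_i - q_j = 0
Reaction function: q_i = (279 - q_j)/2
Symmetry: q* = 279/3 = 93.0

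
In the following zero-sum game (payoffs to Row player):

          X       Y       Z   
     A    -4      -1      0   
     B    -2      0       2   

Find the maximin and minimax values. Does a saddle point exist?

Maximin = -2, Minimax = -2, Saddle: True

Work:
Row minimums: [-4, -2] → maximin = -2
Column maximums: [-2, 0, 2] → minimax = -2
Saddle point exists! Game value = -2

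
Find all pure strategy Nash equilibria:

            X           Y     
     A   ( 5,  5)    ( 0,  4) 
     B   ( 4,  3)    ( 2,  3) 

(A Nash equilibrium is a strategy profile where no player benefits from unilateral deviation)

Nash equilibrium: (A, X), (B, Y)

Work:
Best responses:
  P1 vs X: payoffs [5, 4] → best response A (payoff 5)
  P1 vs Y: payoffs [0, 2] → best response B (payoff 2)
  P2 vs A: payoffs [5, 4] → best response X (payoff 5)
  P2 vs B: payoffs [3, 3] → best response X/Y (payoff 3)
Mutual best responses: (A,X), (B,Y) → Nash equilibria.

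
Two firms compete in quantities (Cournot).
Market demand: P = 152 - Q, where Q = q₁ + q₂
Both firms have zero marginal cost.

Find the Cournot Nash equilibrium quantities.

q₁* = q₂* = 50.67; P* = 50.67

Work:
Profit: π_i = P·q_i = (a - q_i - q_j)·q_i
FOC: ∂π_i/∂q_i = a - 2q_i - q_j = 0
Reaction function: q_i = (152 - q_j)/2
Symmetry: q* = 152/3 = 50.67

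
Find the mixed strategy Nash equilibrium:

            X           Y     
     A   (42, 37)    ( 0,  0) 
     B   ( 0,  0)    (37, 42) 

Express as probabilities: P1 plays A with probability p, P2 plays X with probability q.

p = 0.5316, q = 0.4684

Work:
Find probabilities that make opponent indifferent:
P2 chooses q to make P1 indifferent between A and B
P1 chooses p to make P2 indifferent between X and Y
Mixed NE: P1 plays (A: 0.5316, B: 0.4684), P2 plays (X: 0.4684, Y: 0.5316)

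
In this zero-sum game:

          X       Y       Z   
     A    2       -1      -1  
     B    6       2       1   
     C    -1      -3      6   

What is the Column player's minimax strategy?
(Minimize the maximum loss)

Column should play Y, value = 2

Work:
Column player minimizes Row's maximum payoff:
Column X: max payoff to Row = 6
Column Y: max payoff to Row = 2
Column Z: max payoff to Row = 6
Minimum is 2, achieved by column Y.
Minimax strategy: Y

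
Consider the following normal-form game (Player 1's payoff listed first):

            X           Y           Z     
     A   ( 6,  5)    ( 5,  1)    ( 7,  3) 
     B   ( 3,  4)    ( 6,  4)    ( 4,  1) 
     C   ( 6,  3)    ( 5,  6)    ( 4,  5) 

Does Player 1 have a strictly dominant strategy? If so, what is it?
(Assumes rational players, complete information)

No strictly dominant strategy exists for Player 1

Work:
A strategy strictly dominates another if it gives a strictly higher payoff against every opponent action. Compare each pair of P1's strategies column-by-column:
  A vs B: [6 vs 3, 5 vs 6, 7 vs 4] → A does not strictly dominate B (column Y: 5 ≤ 6)
  A vs C: [6 vs 6, 5 vs 5, 7 vs 4] → A does not strictly dominate C (column X: 6 ≤ 6)
  B vs A: [3 vs 6, 6 vs 5, 4 vs 7] → B does not strictly dominate A (column X: 3 ≤ 6)
  B vs C: [3 vs 6, 6 vs 5, 4 vs 4] → B does not strictly dominate C (column X: 3 ≤ 6)
  C vs A: [6 vs 6, 5 vs 5, 4 vs 7] → C does not strictly dominate A (column X: 6 ≤ 6)
  C vs B: [6 vs 3, 5 vs 6, 4 vs 4] → C does not strictly dominate B (column Y: 5 ≤ 6)
No single strategy strictly dominates all others → no strictly dominant strategy.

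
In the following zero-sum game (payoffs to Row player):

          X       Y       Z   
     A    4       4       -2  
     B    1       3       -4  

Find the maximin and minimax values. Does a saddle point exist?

Maximin = -2, Minimax = -2, Saddle: True

Work:
Row minimums: [-2, -4] → maximin = -2
Column maximums: [4, 4, -2] → minimax = -2
Saddle point exists! Game value = -2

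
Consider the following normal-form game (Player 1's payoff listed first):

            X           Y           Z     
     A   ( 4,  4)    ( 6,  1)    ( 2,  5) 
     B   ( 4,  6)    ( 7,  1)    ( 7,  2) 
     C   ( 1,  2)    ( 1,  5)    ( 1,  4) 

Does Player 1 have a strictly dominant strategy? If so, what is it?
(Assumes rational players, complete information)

No strictly dominant strategy exists for Player 1

Work:
A strategy strictly dominates another if it gives a strictly higher payoff against every opponent action. Compare each pair of P1's strategies column-by-column:
  A vs B: [4 vs 4, 6 vs 7, 2 vs 7] → A does not strictly dominate B (column X: 4 ≤ 4)
  A vs C: [4 vs 1, 6 vs 1, 2 vs 1] → A strictly dominates C
  B vs A: [4 vs 4, 7 vs 6, 7 vs 2] → B does not strictly dominate A (column X: 4 ≤ 4)
  B vs C: [4 vs 1, 7 vs 1, 7 vs 1] → B strictly dominates C
  C vs A: [1 vs 4, 1 vs 6, 1 vs 2] → C does not strictly dominate A (column X: 1 ≤ 4)
  C vs B: [1 vs 4, 1 vs 7, 1 vs 7] → C does not strictly dominate B (column X: 1 ≤ 4)
No single strategy strictly dominates all others → no strictly dominant strategy.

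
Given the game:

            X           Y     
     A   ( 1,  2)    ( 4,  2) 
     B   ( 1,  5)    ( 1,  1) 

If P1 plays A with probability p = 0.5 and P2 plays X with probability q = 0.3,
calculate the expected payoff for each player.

E[P1] = 2.05, E[P2] = 2.1

Work:
E[P1] = p·q·π₁(A,X) + p·(1-q)·π₁(A,Y) + (1-p)·q·π₁(B,X) + (1-p)·(1-q)·π₁(B,Y)
= 0.5·0.3·1 + 0.5·0.7·4 + 0.5·0.3·1 + 0.5·0.7·1
= 2.05

E[P2] = 2.1 (similar calculation)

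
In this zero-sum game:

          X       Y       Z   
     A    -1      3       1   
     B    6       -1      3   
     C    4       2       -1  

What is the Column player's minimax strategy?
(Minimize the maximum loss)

Column should play Y or Z (all achieve the minimum), value = 3

Work:
Column player minimizes Row's maximum payoff:
Column X: max payoff to Row = 6
Column Y: max payoff to Row = 3
Column Z: max payoff to Row = 3
Minimum is 3, achieved by columns Y, Z (tied).
Each of Y or Z is a minimax strategy.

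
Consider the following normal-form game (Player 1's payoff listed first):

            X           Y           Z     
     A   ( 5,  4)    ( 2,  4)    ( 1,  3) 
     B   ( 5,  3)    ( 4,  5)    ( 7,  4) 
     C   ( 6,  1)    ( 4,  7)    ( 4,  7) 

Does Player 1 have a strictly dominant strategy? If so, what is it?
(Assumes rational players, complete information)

No strictly dominant strategy exists for Player 1

Work:
A strategy strictly dominates another if it gives a strictly higher payoff against every opponent action. Compare each pair of P1's strategies column-by-column:
  A vs B: [5 vs 5, 2 vs 4, 1 vs 7] → A does not strictly dominate B (column X: 5 ≤ 5)
  A vs C: [5 vs 6, 2 vs 4, 1 vs 4] → A does not strictly dominate C (column X: 5 ≤ 6)
  B vs A: [5 vs 5, 4 vs 2, 7 vs 1] → B does not strictly dominate A (column X: 5 ≤ 5)
  B vs C: [5 vs 6, 4 vs 4, 7 vs 4] → B does not strictly dominate C (column X: 5 ≤ 6)
  C vs A: [6 vs 5, 4 vs 2, 4 vs 1] → C strictly dominates A
  C vs B: [6 vs 5, 4 vs 4, 4 vs 7] → C does not strictly dominate B (column Y: 4 ≤ 4)
No single strategy strictly dominates all others → no strictly dominant strategy.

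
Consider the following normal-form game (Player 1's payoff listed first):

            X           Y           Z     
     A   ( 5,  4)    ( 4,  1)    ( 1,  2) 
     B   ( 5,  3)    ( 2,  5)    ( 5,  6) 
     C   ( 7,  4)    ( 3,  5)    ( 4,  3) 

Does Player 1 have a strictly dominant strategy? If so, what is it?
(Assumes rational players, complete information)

No strictly dominant strategy exists for Player 1

Work:
A strategy strictly dominates another if it gives a strictly higher payoff against every opponent action. Compare each pair of P1's strategies column-by-column:
  A vs B: [5 vs 5, 4 vs 2, 1 vs 5] → A does not strictly dominate B (column X: 5 ≤ 5)
  A vs C: [5 vs 7, 4 vs 3, 1 vs 4] → A does not strictly dominate C (column X: 5 ≤ 7)
  B vs A: [5 vs 5, 2 vs 4, 5 vs 1] → B does not strictly dominate A (column X: 5 ≤ 5)
  B vs C: [5 vs 7, 2 vs 3, 5 vs 4] → B does not strictly dominate C (column X: 5 ≤ 7)
  C vs A: [7 vs 5, 3 vs 4, 4 vs 1] → C does not strictly dominate A (column Y: 3 ≤ 4)
  C vs B: [7 vs 5, 3 vs 2, 4 vs 5] → C does not strictly dominate B (column Z: 4 ≤ 5)
No single strategy strictly dominates all others → no strictly dominant strategy.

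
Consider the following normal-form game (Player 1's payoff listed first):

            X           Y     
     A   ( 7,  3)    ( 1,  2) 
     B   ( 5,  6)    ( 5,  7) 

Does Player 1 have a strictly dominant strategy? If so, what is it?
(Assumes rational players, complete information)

No strictly dominant strategy exists for Player 1

Work:
A strategy strictly dominates another if it gives a strictly higher payoff against every opponent action. Compare each pair of P1's strategies column-by-column:
  A vs B: [7 vs 5, 1 vs 5] → A does not strictly dominate B (column Y: 1 ≤ 5)
  B vs A: [5 vs 7, 5 vs 1] → B does not strictly dominate A (column X: 5 ≤ 7)
No single strategy strictly dominates all others → no strictly dominant strategy.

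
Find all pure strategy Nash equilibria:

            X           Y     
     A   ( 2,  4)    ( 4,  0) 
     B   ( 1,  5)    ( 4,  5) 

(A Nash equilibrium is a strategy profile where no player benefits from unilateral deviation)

Nash equilibrium: (A, X), (B, Y)

Work:
Best responses:
  P1 vs X: payoffs [2, 1] → best response A (payoff 2)
  P1 vs Y: payoffs [4, 4] → best response A/B (payoff 4)
  P2 vs A: payoffs [4, 0] → best response X (payoff 4)
  P2 vs B: payoffs [5, 5] → best response X/Y (payoff 5)
Mutual best responses: (A,X), (B,Y) → Nash equilibria.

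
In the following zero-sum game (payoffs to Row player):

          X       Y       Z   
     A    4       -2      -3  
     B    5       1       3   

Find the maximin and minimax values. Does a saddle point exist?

Maximin = 1, Minimax = 1, Saddle: True

Work:
Row minimums: [-3, 1] → maximin = 1
Column maximums: [5, 1, 3] → minimax = 1
Saddle point exists! Game value = 1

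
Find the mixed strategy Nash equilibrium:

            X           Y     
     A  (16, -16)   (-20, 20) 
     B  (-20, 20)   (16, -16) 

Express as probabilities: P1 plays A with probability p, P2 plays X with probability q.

p = 0.5, q = 0.5

Work:
Find probabilities that make opponent indifferent:
P2 chooses q to make P1 indifferent between A and B
P1 chooses p to make P2 indifferent between X and Y
Mixed NE: P1 plays (A: 0.5, B: 0.5), P2 plays (X: 0.5, Y: 0.5)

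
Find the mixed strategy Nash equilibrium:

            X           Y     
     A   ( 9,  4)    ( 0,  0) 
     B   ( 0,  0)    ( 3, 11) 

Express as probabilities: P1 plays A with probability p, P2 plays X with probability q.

p = 0.7333, q = 0.25

Work:
Find probabilities that make opponent indifferent:
P2 chooses q to make P1 indifferent between A and B
P1 chooses p to make P2 indifferent between X and Y
Mixed NE: P1 plays (A: 0.7333, B: 0.2667), P2 plays (X: 0.25, Y: 0.75)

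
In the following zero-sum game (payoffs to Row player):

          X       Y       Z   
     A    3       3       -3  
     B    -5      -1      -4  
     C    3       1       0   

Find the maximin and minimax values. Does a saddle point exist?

Maximin = 0, Minimax = 0, Saddle: True

Work:
Row minimums: [-3, -5, 0] → maximin = 0
Column maximums: [3, 3, 0] → minimax = 0
Saddle point exists! Game value = 0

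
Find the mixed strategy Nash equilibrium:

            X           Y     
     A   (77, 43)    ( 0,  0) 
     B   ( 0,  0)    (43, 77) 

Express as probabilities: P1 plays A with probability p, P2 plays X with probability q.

p = 0.6417, q = 0.3583

Work:
Find probabilities that make opponent indifferent:
P2 chooses q to make P1 indifferent between A and B
P1 chooses p to make P2 indifferent between X and Y
Mixed NE: P1 plays (A: 0.6417, B: 0.3583), P2 plays (X: 0.3583, Y: 0.6417)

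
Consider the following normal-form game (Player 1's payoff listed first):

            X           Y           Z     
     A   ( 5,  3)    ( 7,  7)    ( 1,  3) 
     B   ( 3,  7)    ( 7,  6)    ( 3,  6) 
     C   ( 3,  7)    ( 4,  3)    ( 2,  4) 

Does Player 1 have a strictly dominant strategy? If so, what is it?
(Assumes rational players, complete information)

No strictly dominant strategy exists for Player 1

Work:
A strategy strictly dominates another if it gives a strictly higher payoff against every opponent action. Compare each pair of P1's strategies column-by-column:
  A vs B: [5 vs 3, 7 vs 7, 1 vs 3] → A does not strictly dominate B (column Y: 7 ≤ 7)
  A vs C: [5 vs 3, 7 vs 4, 1 vs 2] → A does not strictly dominate C (column Z: 1 ≤ 2)
  B vs A: [3 vs 5, 7 vs 7, 3 vs 1] → B does not strictly dominate A (column X: 3 ≤ 5)
  B vs C: [3 vs 3, 7 vs 4, 3 vs 2] → B does not strictly dominate C (column X: 3 ≤ 3)
  C vs A: [3 vs 5, 4 vs 7, 2 vs 1] → C does not strictly dominate A (column X: 3 ≤ 5)
  C vs B: [3 vs 3, 4 vs 7, 2 vs 3] → C does not strictly dominate B (column X: 3 ≤ 3)
No single strategy strictly dominates all others → no strictly dominant strategy.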